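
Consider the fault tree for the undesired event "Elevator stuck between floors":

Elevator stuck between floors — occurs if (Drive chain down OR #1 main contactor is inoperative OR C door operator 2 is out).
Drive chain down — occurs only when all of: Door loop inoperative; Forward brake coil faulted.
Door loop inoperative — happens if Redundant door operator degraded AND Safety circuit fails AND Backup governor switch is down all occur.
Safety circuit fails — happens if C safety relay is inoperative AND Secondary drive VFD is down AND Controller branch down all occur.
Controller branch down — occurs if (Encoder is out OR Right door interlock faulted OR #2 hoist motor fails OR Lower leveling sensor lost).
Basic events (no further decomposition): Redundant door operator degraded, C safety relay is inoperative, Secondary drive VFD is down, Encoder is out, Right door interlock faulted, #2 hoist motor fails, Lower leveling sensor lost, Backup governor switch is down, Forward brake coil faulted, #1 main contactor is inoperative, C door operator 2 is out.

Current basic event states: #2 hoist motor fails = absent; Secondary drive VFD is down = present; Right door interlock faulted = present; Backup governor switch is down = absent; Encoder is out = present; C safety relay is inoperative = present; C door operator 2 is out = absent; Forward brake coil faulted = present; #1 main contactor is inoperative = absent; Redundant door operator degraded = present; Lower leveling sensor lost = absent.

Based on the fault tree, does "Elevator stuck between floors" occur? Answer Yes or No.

Controller branch down [OR]: Encoder is out=occurs, Right door interlock faulted=occurs, #2 hoist motor fails=not, Lower leveling sensor lost=not → at least one input occurs → occurs.
Safety circuit fails [AND]: C safety relay is inoperative=occurs, Secondary drive VFD is down=occurs, Controller branch down=occurs → all inputs occur → occurs.
Door loop inoperative [AND]: Redundant door operator degraded=occurs, Safety circuit fails=occurs, Backup governor switch is down=not → not all inputs occur → does not occur.
Drive chain down [AND]: Door loop inoperative=not, Forward brake coil faulted=occurs → not all inputs occur → does not occur.
Elevator stuck between floors [OR]: Drive chain down=not, #1 main contactor is inoperative=not, C door operator 2 is out=not → no input occurs → does not occur.

No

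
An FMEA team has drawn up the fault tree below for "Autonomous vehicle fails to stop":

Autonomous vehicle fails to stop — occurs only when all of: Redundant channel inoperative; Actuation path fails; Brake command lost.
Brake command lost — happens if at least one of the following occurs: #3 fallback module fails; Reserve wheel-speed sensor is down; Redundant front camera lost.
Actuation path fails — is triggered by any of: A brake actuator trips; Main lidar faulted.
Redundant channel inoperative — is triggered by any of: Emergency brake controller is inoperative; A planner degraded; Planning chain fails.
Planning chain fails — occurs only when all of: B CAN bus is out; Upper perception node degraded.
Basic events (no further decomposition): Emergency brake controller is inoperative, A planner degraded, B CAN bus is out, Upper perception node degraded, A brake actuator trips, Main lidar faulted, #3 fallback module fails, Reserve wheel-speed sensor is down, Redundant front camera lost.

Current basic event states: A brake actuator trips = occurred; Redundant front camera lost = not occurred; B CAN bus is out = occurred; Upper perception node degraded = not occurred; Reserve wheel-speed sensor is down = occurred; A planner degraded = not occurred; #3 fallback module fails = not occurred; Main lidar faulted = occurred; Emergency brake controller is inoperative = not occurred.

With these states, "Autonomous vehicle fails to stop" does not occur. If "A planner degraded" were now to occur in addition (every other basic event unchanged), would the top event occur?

Counterfactual: set "A planner degraded" to occurred.
Planning chain fails [AND]: B CAN bus is out=occurs, Upper perception node degraded=not → not all inputs occur → does not occur.
Redundant channel inoperative [OR]: Emergency brake controller is inoperative=not, A planner degraded=occurs, Planning chain fails=not → at least one input occurs → occurs.
Actuation path fails [OR]: A brake actuator trips=occurs, Main lidar faulted=occurs → at least one input occurs → occurs.
Brake command lost [OR]: #3 fallback module fails=not, Reserve wheel-speed sensor is down=occurs, Redundant front camera lost=not → at least one input occurs → occurs.
Autonomous vehicle fails to stop [AND]: Redundant channel inoperative=occurs, Actuation path fails=occurs, Brake command lost=occurs → all inputs occur → occurs.

Yes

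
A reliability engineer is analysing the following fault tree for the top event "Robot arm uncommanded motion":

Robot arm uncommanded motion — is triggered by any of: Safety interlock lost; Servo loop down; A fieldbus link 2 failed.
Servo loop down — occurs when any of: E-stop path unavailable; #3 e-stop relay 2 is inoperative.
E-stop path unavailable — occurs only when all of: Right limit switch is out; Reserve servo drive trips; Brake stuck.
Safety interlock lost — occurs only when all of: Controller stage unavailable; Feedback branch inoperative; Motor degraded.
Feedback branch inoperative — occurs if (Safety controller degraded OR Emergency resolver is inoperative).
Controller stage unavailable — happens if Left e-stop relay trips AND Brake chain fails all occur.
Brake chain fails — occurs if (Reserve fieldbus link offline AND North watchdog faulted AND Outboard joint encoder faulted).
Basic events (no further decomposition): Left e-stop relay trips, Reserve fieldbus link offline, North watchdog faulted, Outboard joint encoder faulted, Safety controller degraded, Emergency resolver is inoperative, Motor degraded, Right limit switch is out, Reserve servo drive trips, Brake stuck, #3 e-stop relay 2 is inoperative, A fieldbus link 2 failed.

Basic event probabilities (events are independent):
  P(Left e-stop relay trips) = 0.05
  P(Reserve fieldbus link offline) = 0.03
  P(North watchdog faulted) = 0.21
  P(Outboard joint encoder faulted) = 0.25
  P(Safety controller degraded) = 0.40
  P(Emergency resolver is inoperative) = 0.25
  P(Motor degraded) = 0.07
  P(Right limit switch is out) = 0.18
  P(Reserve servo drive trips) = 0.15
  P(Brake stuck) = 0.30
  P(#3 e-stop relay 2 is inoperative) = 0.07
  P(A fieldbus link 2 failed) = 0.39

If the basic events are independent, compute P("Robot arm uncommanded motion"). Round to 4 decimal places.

0.4373

P(Brake chain fails) [AND] = 0.03 × 0.21 × 0.25 = 0.001575
P(Controller stage unavailable) [AND] = 0.05 × 0.001575 = 0.000079
P(Feedback branch inoperative) [OR] = 1 − (1−0.40) × (1−0.25) = 0.550000
P(Safety interlock lost) [AND] = 0.000079 × 0.550000 × 0.07 = 0.000003
P(E-stop path unavailable) [AND] = 0.18 × 0.15 × 0.30 = 0.008100
P(Servo loop down) [OR] = 1 − (1−0.008100) × (1−0.07) = 0.077533
P(Robot arm uncommanded motion) [OR] = 1 − (1−0.000003) × (1−0.077533) × (1−0.39) = 0.437297
Rounded to 4 decimal places: P(Robot arm uncommanded motion) ≈ 0.4373.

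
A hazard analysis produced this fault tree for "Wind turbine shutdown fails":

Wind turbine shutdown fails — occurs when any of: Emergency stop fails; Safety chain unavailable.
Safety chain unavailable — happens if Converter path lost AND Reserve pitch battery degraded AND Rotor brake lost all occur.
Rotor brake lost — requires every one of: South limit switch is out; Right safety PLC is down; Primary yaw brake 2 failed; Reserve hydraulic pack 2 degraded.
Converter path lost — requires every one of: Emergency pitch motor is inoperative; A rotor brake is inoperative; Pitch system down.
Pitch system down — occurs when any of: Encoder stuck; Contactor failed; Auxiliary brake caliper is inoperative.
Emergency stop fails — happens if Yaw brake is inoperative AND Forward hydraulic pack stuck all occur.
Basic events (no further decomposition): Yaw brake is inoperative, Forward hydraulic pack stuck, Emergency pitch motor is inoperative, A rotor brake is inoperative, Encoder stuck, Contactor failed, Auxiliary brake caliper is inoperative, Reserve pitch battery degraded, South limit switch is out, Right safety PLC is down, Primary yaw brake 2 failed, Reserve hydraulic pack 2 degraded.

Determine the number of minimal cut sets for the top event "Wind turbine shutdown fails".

Emergency stop fails [AND]: one cut set from each child combined → 1 × 1 = 1 cut set(s).
Pitch system down [OR]: union of children's cut sets → 3 cut set(s).
Converter path lost [AND]: one cut set from each child combined → 1 × 1 × 3 = 3 cut set(s).
Rotor brake lost [AND]: one cut set from each child combined → 1 × 1 × 1 × 1 = 1 cut set(s).
Safety chain unavailable [AND]: one cut set from each child combined → 3 × 1 × 1 = 3 cut set(s).
Wind turbine shutdown fails [OR]: union of children's cut sets → 4 cut set(s).
Minimal cut sets: {Forward hydraulic pack stuck, Yaw brake is inoperative}; {A rotor brake is inoperative, Emergency pitch motor is inoperative, Encoder stuck, Primary yaw brake 2 failed, Reserve hydraulic pack 2 degraded, Reserve pitch battery degraded, Right safety PLC is down, South limit switch is out}; {A rotor brake is inoperative, Contactor failed, Emergency pitch motor is inoperative, Primary yaw brake 2 failed, Reserve hydraulic pack 2 degraded, Reserve pitch battery degraded, Right safety PLC is down, South limit switch is out}; {A rotor brake is inoperative, Auxiliary brake caliper is inoperative, Emergency pitch motor is inoperative, Primary yaw brake 2 failed, Reserve hydraulic pack 2 degraded, Reserve pitch battery degraded, Right safety PLC is down, South limit switch is out}.

4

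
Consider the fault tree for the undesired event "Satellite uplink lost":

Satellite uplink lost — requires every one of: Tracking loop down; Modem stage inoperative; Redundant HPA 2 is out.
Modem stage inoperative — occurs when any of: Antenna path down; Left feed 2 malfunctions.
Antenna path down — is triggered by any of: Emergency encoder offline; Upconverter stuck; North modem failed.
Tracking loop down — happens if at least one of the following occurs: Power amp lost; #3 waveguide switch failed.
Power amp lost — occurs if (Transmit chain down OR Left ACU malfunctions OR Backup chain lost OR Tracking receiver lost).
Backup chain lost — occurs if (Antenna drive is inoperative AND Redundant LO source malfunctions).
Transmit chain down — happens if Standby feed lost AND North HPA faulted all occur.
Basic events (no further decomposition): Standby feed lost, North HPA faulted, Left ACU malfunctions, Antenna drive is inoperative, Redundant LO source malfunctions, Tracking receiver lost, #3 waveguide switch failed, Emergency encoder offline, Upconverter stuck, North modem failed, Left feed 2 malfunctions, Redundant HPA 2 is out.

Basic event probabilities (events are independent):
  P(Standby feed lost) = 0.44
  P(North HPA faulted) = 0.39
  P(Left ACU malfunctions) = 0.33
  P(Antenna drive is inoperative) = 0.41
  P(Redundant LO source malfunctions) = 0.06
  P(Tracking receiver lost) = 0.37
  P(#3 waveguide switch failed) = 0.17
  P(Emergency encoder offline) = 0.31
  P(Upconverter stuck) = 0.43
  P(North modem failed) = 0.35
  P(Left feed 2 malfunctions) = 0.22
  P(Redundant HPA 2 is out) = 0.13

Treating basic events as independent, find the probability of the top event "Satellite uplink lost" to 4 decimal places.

0.0746

P(Transmit chain down) [AND] = 0.44 × 0.39 = 0.171600
P(Backup chain lost) [AND] = 0.41 × 0.06 = 0.024600
P(Power amp lost) [OR] = 1 − (1−0.171600) × (1−0.33) × (1−0.024600) × (1−0.37) = 0.658934
P(Tracking loop down) [OR] = 1 − (1−0.658934) × (1−0.17) = 0.716915
P(Antenna path down) [OR] = 1 − (1−0.31) × (1−0.43) × (1−0.35) = 0.744355
P(Modem stage inoperative) [OR] = 1 − (1−0.744355) × (1−0.22) = 0.800597
P(Satellite uplink lost) [AND] = 0.716915 × 0.800597 × 0.13 = 0.074615
Rounded to 4 decimal places: P(Satellite uplink lost) ≈ 0.0746.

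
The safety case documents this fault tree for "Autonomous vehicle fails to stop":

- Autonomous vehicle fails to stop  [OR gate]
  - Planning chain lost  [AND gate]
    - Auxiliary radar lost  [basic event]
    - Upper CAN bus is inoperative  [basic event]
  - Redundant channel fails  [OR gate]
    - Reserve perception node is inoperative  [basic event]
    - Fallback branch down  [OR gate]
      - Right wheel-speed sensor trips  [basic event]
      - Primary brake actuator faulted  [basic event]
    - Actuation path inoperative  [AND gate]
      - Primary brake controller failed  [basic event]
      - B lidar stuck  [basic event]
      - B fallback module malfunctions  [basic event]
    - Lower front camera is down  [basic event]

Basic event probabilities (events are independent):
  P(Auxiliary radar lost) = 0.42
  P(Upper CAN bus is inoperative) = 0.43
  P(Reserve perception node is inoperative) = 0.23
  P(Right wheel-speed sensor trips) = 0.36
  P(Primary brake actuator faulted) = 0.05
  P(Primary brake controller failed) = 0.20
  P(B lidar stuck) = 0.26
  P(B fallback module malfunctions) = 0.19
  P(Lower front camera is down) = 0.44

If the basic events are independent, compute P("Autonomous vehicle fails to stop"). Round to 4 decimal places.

P(Planning chain lost) [AND] = 0.42 × 0.43 = 0.180600
P(Fallback branch down) [OR] = 1 − (1−0.36) × (1−0.05) = 0.392000
P(Actuation path inoperative) [AND] = 0.20 × 0.26 × 0.19 = 0.009880
P(Redundant channel fails) [OR] = 1 − (1−0.23) × (1−0.392000) × (1−0.009880) × (1−0.44) = 0.740421
P(Autonomous vehicle fails to stop) [OR] = 1 − (1−0.180600) × (1−0.740421) = 0.787301
Rounded to 4 decimal places: P(Autonomous vehicle fails to stop) ≈ 0.7873.

0.7873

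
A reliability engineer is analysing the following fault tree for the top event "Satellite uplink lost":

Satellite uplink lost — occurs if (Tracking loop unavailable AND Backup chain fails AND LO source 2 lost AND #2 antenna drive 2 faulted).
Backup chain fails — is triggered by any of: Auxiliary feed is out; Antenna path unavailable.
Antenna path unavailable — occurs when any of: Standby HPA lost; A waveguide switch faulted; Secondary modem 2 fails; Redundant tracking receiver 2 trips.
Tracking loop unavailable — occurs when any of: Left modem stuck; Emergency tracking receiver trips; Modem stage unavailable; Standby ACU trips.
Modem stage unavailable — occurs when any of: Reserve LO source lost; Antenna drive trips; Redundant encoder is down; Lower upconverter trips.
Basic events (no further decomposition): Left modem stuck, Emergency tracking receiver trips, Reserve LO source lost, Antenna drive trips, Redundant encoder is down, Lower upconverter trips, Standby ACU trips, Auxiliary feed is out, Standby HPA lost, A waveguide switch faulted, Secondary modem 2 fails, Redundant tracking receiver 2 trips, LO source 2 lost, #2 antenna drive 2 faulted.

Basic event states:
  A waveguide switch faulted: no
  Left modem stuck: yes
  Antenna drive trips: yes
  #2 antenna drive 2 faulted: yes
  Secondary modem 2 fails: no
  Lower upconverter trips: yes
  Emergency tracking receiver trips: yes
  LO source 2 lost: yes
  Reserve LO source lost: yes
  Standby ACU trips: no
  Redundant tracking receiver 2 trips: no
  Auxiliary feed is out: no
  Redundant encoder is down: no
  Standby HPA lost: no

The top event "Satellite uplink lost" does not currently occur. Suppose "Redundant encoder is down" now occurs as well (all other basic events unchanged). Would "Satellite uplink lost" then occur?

No

Counterfactual: set "Redundant encoder is down" to occurred.
Modem stage unavailable [OR]: Reserve LO source lost=occurs, Antenna drive trips=occurs, Redundant encoder is down=occurs, Lower upconverter trips=occurs → at least one input occurs → occurs.
Tracking loop unavailable [OR]: Left modem stuck=occurs, Emergency tracking receiver trips=occurs, Modem stage unavailable=occurs, Standby ACU trips=not → at least one input occurs → occurs.
Antenna path unavailable [OR]: Standby HPA lost=not, A waveguide switch faulted=not, Secondary modem 2 fails=not, Redundant tracking receiver 2 trips=not → no input occurs → does not occur.
Backup chain fails [OR]: Auxiliary feed is out=not, Antenna path unavailable=not → no input occurs → does not occur.
Satellite uplink lost [AND]: Tracking loop unavailable=occurs, Backup chain fails=not, LO source 2 lost=occurs, #2 antenna drive 2 faulted=occurs → not all inputs occur → does not occur.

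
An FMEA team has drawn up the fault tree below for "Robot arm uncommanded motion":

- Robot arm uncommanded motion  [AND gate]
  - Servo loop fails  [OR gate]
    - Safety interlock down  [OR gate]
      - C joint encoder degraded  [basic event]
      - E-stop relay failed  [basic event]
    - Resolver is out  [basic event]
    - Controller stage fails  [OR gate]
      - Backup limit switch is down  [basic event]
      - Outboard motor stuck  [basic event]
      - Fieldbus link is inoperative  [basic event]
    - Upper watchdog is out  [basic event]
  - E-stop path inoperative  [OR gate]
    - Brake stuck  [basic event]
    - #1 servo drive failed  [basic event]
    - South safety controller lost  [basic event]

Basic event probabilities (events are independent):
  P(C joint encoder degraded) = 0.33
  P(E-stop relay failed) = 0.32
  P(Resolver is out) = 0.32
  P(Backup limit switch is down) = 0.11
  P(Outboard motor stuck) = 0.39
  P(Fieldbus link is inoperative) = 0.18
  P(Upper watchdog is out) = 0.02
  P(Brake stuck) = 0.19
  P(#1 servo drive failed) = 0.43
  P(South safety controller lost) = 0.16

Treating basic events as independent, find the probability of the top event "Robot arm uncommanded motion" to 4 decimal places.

P(Safety interlock down) [OR] = 1 − (1−0.33) × (1−0.32) = 0.544400
P(Controller stage fails) [OR] = 1 − (1−0.11) × (1−0.39) × (1−0.18) = 0.554822
P(Servo loop fails) [OR] = 1 − (1−0.544400) × (1−0.32) × (1−0.554822) × (1−0.02) = 0.864839
P(E-stop path inoperative) [OR] = 1 − (1−0.19) × (1−0.43) × (1−0.16) = 0.612172
P(Robot arm uncommanded motion) [AND] = 0.864839 × 0.612172 = 0.529430
Rounded to 4 decimal places: P(Robot arm uncommanded motion) ≈ 0.5294.

0.5294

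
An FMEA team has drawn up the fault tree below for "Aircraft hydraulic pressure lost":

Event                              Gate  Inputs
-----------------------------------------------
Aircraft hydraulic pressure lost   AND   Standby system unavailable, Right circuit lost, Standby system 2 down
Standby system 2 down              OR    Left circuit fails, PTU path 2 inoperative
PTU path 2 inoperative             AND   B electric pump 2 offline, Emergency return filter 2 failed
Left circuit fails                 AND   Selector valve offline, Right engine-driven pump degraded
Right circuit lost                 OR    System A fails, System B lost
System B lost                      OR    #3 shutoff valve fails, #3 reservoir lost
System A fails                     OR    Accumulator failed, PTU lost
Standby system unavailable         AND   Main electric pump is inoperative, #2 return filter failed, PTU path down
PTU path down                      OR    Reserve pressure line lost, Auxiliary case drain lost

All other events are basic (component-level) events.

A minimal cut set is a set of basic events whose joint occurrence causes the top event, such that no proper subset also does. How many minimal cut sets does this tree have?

PTU path down [OR]: union of children's cut sets → 2 cut set(s).
Standby system unavailable [AND]: one cut set from each child combined → 1 × 1 × 2 = 2 cut set(s).
System A fails [OR]: union of children's cut sets → 2 cut set(s).
System B lost [OR]: union of children's cut sets → 2 cut set(s).
Right circuit lost [OR]: union of children's cut sets → 4 cut set(s).
Left circuit fails [AND]: one cut set from each child combined → 1 × 1 = 1 cut set(s).
PTU path 2 inoperative [AND]: one cut set from each child combined → 1 × 1 = 1 cut set(s).
Standby system 2 down [OR]: union of children's cut sets → 2 cut set(s).
Aircraft hydraulic pressure lost [AND]: one cut set from each child combined → 2 × 4 × 2 = 16 cut set(s).

16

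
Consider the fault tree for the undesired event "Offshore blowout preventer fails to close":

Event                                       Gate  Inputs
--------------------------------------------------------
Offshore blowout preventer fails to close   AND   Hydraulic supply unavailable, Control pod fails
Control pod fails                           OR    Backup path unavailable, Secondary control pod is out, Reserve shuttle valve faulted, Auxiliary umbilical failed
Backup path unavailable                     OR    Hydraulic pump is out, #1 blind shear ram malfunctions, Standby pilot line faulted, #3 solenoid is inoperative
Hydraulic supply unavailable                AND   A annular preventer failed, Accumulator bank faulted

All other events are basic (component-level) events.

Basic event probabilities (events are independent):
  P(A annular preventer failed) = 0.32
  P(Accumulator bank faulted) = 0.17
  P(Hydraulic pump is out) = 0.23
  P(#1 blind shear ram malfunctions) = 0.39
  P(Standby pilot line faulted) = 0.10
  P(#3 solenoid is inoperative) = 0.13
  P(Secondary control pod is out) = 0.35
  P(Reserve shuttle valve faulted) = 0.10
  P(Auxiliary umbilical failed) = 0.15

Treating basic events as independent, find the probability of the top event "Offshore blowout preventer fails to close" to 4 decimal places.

0.0445

P(Hydraulic supply unavailable) [AND] = 0.32 × 0.17 = 0.054400
P(Backup path unavailable) [OR] = 1 − (1−0.23) × (1−0.39) × (1−0.10) × (1−0.13) = 0.632225
P(Control pod fails) [OR] = 1 − (1−0.632225) × (1−0.35) × (1−0.10) × (1−0.15) = 0.817124
P(Offshore blowout preventer fails to close) [AND] = 0.054400 × 0.817124 = 0.044452
Rounded to 4 decimal places: P(Offshore blowout preventer fails to close) ≈ 0.0445.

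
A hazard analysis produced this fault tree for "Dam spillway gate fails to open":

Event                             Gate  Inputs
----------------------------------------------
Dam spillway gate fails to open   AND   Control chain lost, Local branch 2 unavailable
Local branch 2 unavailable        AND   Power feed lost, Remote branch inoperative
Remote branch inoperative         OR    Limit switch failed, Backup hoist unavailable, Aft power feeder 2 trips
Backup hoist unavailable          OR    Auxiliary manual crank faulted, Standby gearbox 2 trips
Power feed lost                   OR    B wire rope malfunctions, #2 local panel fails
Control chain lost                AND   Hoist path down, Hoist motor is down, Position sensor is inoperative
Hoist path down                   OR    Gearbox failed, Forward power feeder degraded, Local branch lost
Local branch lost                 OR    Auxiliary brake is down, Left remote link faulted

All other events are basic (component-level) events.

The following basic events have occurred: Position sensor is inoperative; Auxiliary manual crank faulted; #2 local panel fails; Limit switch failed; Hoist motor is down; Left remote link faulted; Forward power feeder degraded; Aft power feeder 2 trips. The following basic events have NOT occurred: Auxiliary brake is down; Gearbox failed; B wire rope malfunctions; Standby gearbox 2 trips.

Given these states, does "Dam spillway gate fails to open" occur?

Yes

Local branch lost [OR]: Auxiliary brake is down=not, Left remote link faulted=occurs → at least one input occurs → occurs.
Hoist path down [OR]: Gearbox failed=not, Forward power feeder degraded=occurs, Local branch lost=occurs → at least one input occurs → occurs.
Control chain lost [AND]: Hoist path down=occurs, Hoist motor is down=occurs, Position sensor is inoperative=occurs → all inputs occur → occurs.
Power feed lost [OR]: B wire rope malfunctions=not, #2 local panel fails=occurs → at least one input occurs → occurs.
Backup hoist unavailable [OR]: Auxiliary manual crank faulted=occurs, Standby gearbox 2 trips=not → at least one input occurs → occurs.
Remote branch inoperative [OR]: Limit switch failed=occurs, Backup hoist unavailable=occurs, Aft power feeder 2 trips=occurs → at least one input occurs → occurs.
Local branch 2 unavailable [AND]: Power feed lost=occurs, Remote branch inoperative=occurs → all inputs occur → occurs.
Dam spillway gate fails to open [AND]: Control chain lost=occurs, Local branch 2 unavailable=occurs → all inputs occur → occurs.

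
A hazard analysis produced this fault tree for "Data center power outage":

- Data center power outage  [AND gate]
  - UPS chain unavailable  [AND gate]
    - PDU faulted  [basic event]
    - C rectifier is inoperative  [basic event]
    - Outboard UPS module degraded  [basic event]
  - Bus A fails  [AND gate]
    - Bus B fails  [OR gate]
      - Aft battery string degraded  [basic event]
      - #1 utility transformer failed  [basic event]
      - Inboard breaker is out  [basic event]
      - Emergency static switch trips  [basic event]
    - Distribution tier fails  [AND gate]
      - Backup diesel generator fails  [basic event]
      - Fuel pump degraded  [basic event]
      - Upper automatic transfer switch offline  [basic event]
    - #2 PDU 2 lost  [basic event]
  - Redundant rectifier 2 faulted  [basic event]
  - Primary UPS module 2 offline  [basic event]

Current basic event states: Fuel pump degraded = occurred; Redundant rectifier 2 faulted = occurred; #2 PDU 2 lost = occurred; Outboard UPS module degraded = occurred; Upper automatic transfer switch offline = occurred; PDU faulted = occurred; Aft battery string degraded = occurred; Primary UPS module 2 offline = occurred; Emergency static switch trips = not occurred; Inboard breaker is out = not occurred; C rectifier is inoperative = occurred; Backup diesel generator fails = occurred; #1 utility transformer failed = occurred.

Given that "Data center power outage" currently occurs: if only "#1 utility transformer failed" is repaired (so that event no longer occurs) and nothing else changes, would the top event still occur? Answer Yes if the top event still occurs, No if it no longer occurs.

Yes

Counterfactual: set "#1 utility transformer failed" to not occurred.
UPS chain unavailable [AND]: PDU faulted=occurs, C rectifier is inoperative=occurs, Outboard UPS module degraded=occurs → all inputs occur → occurs.
Bus B fails [OR]: Aft battery string degraded=occurs, #1 utility transformer failed=not, Inboard breaker is out=not, Emergency static switch trips=not → at least one input occurs → occurs.
Distribution tier fails [AND]: Backup diesel generator fails=occurs, Fuel pump degraded=occurs, Upper automatic transfer switch offline=occurs → all inputs occur → occurs.
Bus A fails [AND]: Bus B fails=occurs, Distribution tier fails=occurs, #2 PDU 2 lost=occurs → all inputs occur → occurs.
Data center power outage [AND]: UPS chain unavailable=occurs, Bus A fails=occurs, Redundant rectifier 2 faulted=occurs, Primary UPS module 2 offline=occurs → all inputs occur → occurs.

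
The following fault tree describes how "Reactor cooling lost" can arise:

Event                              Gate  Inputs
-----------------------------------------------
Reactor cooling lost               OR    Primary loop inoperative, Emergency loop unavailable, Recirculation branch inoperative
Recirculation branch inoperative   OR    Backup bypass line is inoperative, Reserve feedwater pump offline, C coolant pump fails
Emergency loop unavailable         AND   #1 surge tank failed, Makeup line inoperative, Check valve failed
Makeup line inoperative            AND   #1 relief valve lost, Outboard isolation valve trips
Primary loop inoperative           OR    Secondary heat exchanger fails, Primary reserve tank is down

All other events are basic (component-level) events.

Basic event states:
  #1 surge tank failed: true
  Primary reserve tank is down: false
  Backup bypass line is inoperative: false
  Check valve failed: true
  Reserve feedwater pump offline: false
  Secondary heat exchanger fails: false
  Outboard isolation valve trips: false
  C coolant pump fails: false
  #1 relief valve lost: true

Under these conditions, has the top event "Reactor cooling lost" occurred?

Primary loop inoperative [OR]: Secondary heat exchanger fails=not, Primary reserve tank is down=not → no input occurs → does not occur.
Makeup line inoperative [AND]: #1 relief valve lost=occurs, Outboard isolation valve trips=not → not all inputs occur → does not occur.
Emergency loop unavailable [AND]: #1 surge tank failed=occurs, Makeup line inoperative=not, Check valve failed=occurs → not all inputs occur → does not occur.
Recirculation branch inoperative [OR]: Backup bypass line is inoperative=not, Reserve feedwater pump offline=not, C coolant pump fails=not → no input occurs → does not occur.
Reactor cooling lost [OR]: Primary loop inoperative=not, Emergency loop unavailable=not, Recirculation branch inoperative=not → no input occurs → does not occur.

No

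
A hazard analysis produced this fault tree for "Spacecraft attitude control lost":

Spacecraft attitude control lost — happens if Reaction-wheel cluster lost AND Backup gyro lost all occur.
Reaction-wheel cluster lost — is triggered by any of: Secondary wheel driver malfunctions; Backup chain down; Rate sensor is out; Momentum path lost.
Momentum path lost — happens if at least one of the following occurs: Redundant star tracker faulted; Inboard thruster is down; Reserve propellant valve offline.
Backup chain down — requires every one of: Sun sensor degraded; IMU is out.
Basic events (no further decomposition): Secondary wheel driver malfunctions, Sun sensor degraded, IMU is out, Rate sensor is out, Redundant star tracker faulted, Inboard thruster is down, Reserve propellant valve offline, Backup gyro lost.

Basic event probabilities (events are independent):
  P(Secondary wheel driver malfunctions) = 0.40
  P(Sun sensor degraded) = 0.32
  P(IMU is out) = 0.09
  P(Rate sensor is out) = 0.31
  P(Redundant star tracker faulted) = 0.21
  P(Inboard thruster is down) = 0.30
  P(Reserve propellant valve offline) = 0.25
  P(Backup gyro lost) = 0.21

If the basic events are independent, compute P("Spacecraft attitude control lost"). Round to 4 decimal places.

0.1750

P(Backup chain down) [AND] = 0.32 × 0.09 = 0.028800
P(Momentum path lost) [OR] = 1 − (1−0.21) × (1−0.30) × (1−0.25) = 0.585250
P(Reaction-wheel cluster lost) [OR] = 1 − (1−0.40) × (1−0.028800) × (1−0.31) × (1−0.585250) = 0.833239
P(Spacecraft attitude control lost) [AND] = 0.833239 × 0.21 = 0.174980
Rounded to 4 decimal places: P(Spacecraft attitude control lost) ≈ 0.1750.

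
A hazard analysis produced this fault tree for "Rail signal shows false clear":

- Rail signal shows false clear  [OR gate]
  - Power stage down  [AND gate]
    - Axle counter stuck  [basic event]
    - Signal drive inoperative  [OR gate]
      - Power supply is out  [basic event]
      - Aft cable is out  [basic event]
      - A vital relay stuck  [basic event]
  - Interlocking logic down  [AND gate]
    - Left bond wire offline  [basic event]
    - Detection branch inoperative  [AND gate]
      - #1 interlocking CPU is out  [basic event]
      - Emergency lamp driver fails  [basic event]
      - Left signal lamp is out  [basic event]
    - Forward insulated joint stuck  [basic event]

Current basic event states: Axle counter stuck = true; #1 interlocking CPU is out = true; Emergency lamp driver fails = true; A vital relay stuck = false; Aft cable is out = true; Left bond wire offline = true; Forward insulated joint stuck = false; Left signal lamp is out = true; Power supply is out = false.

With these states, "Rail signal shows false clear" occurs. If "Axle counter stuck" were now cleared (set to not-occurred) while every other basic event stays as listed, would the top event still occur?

No

Counterfactual: set "Axle counter stuck" to not occurred.
Signal drive inoperative [OR]: Power supply is out=not, Aft cable is out=occurs, A vital relay stuck=not → at least one input occurs → occurs.
Power stage down [AND]: Axle counter stuck=not, Signal drive inoperative=occurs → not all inputs occur → does not occur.
Detection branch inoperative [AND]: #1 interlocking CPU is out=occurs, Emergency lamp driver fails=occurs, Left signal lamp is out=occurs → all inputs occur → occurs.
Interlocking logic down [AND]: Left bond wire offline=occurs, Detection branch inoperative=occurs, Forward insulated joint stuck=not → not all inputs occur → does not occur.
Rail signal shows false clear [OR]: Power stage down=not, Interlocking logic down=not → no input occurs → does not occur.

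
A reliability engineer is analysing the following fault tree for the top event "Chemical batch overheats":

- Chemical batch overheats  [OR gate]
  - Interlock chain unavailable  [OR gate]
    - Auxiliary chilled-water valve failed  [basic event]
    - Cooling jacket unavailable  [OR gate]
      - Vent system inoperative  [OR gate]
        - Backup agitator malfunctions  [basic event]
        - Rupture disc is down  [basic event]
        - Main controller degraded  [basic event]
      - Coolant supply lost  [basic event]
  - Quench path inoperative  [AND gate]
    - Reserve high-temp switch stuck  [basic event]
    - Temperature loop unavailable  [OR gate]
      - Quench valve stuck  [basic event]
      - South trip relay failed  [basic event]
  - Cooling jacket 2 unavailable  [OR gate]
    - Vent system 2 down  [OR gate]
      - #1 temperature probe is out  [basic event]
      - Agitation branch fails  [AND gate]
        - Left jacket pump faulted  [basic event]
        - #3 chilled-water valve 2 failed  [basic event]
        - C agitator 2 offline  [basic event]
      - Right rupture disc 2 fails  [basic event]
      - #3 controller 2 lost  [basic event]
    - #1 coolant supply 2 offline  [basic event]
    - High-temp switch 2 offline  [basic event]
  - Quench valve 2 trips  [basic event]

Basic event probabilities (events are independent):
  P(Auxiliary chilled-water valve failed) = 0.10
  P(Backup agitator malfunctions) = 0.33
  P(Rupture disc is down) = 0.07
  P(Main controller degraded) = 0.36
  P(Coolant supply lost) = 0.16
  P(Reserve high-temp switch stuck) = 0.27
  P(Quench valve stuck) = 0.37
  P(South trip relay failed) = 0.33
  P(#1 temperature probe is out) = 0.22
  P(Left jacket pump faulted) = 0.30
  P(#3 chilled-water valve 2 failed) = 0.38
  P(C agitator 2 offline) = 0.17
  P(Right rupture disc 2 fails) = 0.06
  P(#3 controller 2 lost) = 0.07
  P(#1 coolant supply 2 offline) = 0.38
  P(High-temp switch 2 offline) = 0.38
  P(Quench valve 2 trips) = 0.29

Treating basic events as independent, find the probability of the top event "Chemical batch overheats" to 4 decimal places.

0.9536

P(Vent system inoperative) [OR] = 1 − (1−0.33) × (1−0.07) × (1−0.36) = 0.601216
P(Cooling jacket unavailable) [OR] = 1 − (1−0.601216) × (1−0.16) = 0.665021
P(Interlock chain unavailable) [OR] = 1 − (1−0.10) × (1−0.665021) = 0.698519
P(Temperature loop unavailable) [OR] = 1 − (1−0.37) × (1−0.33) = 0.577900
P(Quench path inoperative) [AND] = 0.27 × 0.577900 = 0.156033
P(Agitation branch fails) [AND] = 0.30 × 0.38 × 0.17 = 0.019380
P(Vent system 2 down) [OR] = 1 − (1−0.22) × (1−0.019380) × (1−0.06) × (1−0.07) = 0.331339
P(Cooling jacket 2 unavailable) [OR] = 1 − (1−0.331339) × (1−0.38) × (1−0.38) = 0.742967
P(Chemical batch overheats) [OR] = 1 − (1−0.698519) × (1−0.156033) × (1−0.742967) × (1−0.29) = 0.953566
Rounded to 4 decimal places: P(Chemical batch overheats) ≈ 0.9536.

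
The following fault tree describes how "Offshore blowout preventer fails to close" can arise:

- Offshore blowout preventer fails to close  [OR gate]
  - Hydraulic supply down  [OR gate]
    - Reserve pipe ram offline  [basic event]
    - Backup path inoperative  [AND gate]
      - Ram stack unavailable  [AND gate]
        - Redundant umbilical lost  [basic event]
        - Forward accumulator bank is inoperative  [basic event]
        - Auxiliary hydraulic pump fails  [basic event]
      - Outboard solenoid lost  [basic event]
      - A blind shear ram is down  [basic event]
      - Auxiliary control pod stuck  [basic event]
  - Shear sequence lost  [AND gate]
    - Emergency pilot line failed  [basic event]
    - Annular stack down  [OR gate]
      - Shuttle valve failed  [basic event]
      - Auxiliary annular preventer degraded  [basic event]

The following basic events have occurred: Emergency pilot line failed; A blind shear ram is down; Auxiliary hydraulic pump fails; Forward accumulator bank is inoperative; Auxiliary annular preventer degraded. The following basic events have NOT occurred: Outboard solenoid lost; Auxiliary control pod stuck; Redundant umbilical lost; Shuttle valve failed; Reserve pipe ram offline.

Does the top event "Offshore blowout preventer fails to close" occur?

Yes

Ram stack unavailable [AND]: Redundant umbilical lost=not, Forward accumulator bank is inoperative=occurs, Auxiliary hydraulic pump fails=occurs → not all inputs occur → does not occur.
Backup path inoperative [AND]: Ram stack unavailable=not, Outboard solenoid lost=not, A blind shear ram is down=occurs, Auxiliary control pod stuck=not → not all inputs occur → does not occur.
Hydraulic supply down [OR]: Reserve pipe ram offline=not, Backup path inoperative=not → no input occurs → does not occur.
Annular stack down [OR]: Shuttle valve failed=not, Auxiliary annular preventer degraded=occurs → at least one input occurs → occurs.
Shear sequence lost [AND]: Emergency pilot line failed=occurs, Annular stack down=occurs → all inputs occur → occurs.
Offshore blowout preventer fails to close [OR]: Hydraulic supply down=not, Shear sequence lost=occurs → at least one input occurs → occurs.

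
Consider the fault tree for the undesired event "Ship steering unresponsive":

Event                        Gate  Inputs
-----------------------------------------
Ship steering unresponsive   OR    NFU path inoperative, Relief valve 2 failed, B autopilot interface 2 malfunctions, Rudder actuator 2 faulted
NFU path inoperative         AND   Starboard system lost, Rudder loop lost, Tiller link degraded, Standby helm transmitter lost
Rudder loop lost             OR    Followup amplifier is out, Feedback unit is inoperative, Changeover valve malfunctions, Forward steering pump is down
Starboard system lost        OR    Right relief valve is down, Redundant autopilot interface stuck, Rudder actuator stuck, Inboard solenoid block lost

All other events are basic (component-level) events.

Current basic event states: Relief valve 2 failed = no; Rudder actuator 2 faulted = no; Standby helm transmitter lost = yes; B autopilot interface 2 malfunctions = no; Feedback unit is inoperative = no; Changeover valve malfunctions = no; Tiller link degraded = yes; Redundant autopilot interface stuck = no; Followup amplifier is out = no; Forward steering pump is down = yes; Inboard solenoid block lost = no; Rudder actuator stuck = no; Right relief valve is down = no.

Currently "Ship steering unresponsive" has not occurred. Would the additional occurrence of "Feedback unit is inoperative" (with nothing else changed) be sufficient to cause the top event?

No

Counterfactual: set "Feedback unit is inoperative" to occurred.
Starboard system lost [OR]: Right relief valve is down=not, Redundant autopilot interface stuck=not, Rudder actuator stuck=not, Inboard solenoid block lost=not → no input occurs → does not occur.
Rudder loop lost [OR]: Followup amplifier is out=not, Feedback unit is inoperative=occurs, Changeover valve malfunctions=not, Forward steering pump is down=occurs → at least one input occurs → occurs.
NFU path inoperative [AND]: Starboard system lost=not, Rudder loop lost=occurs, Tiller link degraded=occurs, Standby helm transmitter lost=occurs → not all inputs occur → does not occur.
Ship steering unresponsive [OR]: NFU path inoperative=not, Relief valve 2 failed=not, B autopilot interface 2 malfunctions=not, Rudder actuator 2 faulted=not → no input occurs → does not occur.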